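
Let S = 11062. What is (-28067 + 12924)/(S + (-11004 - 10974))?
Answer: 15143/10916 ≈ 1.3872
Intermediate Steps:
(-28067 + 12924)/(S + (-11004 - 10974)) = (-28067 + 12924)/(11062 + (-11004 - 10974)) = -15143/(11062 - 21978) = -15143/(-10916) = -15143*(-1/10916) = 15143/10916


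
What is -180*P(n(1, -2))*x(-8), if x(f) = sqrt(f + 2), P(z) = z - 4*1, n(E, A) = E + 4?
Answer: -180*I*sqrt(6) ≈ -440.91*I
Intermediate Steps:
n(E, A) = 4 + E
P(z) = -4 + z (P(z) = z - 4 = -4 + z)
x(f) = sqrt(2 + f)
-180*P(n(1, -2))*x(-8) = -180*(-4 + (4 + 1))*sqrt(2 - 8) = -180*(-4 + 5)*sqrt(-6) = -180*1*I*sqrt(6) = -180*I*sqrt(6)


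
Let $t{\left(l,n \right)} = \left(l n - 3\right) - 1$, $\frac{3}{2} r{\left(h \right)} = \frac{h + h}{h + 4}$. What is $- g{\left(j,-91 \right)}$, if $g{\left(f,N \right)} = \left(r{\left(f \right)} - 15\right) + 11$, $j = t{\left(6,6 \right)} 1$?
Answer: $\frac{76}{27} \approx 2.8148$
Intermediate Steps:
$r{\left(h \right)} = \frac{4 h}{3 \left(4 + h\right)}$ ($r{\left(h \right)} = \frac{2 \frac{h + h}{h + 4}}{3} = \frac{2 \frac{2 h}{4 + h}}{3} = \frac{4 h}{3 \left(4 + h\right)}$)
$t{\left(l,n \right)} = -4 + l n$ ($t{\left(l,n \right)} = \left(-3 + l n\right) - 1 = -4 + l n$)
$j = 32$ ($j = \left(-4 + 6 \cdot 6\right) 1 = \left(-4 + 36\right) 1 = 32 \cdot 1 = 32$)
$g{\left(f,N \right)} = -4 + \frac{4 f}{3 \left(4 + f\right)}$ ($g{\left(f,N \right)} = \left(\frac{4 f}{3 \left(4 + f\right)} - 15\right) + 11 = \left(-15 + \frac{4 f}{3 \left(4 + f\right)}\right) + 11 = -4 + \frac{4 f}{3 \left(4 + f\right)}$)
$- g{\left(j,-91 \right)} = - \frac{8 \left(-6 - 32\right)}{3 \left(4 + 32\right)} = - \frac{8 \left(-6 - 32\right)}{3 \cdot 36} = - \frac{8 \left(-38\right)}{3 \cdot 36} = \left(-1\right) \left(- \frac{76}{27}\right) = \frac{76}{27}$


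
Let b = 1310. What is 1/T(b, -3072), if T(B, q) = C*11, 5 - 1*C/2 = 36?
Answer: -1/682 ≈ -0.0014663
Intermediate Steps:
C = -62 (C = 10 - 2*36 = 10 - 72 = -62)
T(B, q) = -682 (T(B, q) = -62*11 = -682)
1/T(b, -3072) = 1/(-682) = -1/682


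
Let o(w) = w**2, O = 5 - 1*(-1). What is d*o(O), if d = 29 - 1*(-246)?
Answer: 9900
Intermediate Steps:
O = 6 (O = 5 + 1 = 6)
d = 275 (d = 29 + 246 = 275)
d*o(O) = 275*6**2 = 275*36 = 9900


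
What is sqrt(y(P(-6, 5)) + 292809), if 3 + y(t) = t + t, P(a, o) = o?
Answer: 4*sqrt(18301) ≈ 541.13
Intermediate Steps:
y(t) = -3 + 2*t (y(t) = -3 + (t + t) = -3 + 2*t)
sqrt(y(P(-6, 5)) + 292809) = sqrt((-3 + 2*5) + 292809) = sqrt((-3 + 10) + 292809) = sqrt(7 + 292809) = sqrt(292816) = 4*sqrt(18301)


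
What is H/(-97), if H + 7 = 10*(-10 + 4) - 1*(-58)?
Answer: 9/97 ≈ 0.092783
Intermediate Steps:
H = -9 (H = -7 + (10*(-10 + 4) - 1*(-58)) = -7 + (10*(-6) + 58) = -7 + (-60 + 58) = -7 - 2 = -9)
H/(-97) = -9/(-97) = -9*(-1/97) = 9/97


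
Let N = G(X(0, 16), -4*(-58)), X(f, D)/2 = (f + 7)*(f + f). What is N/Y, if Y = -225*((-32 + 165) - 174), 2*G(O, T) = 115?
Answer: 23/3690 ≈ 0.0062331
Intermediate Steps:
X(f, D) = 4*f*(7 + f) (X(f, D) = 2*((f + 7)*(f + f)) = 2*((7 + f)*(2*f)) = 2*(2*f*(7 + f)) = 4*f*(7 + f))
G(O, T) = 115/2 (G(O, T) = (1/2)*115 = 115/2)
N = 115/2 ≈ 57.500
Y = 9225 (Y = -225*(133 - 174) = -225*(-41) = 9225)
N/Y = (115/2)/9225 = (115/2)*(1/9225) = 23/3690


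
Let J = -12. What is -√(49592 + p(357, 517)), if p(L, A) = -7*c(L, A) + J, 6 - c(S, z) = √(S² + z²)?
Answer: -√(49538 + 7*√394738) ≈ -232.24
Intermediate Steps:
c(S, z) = 6 - √(S² + z²)
p(L, A) = -54 + 7*√(A² + L²) (p(L, A) = -7*(6 - √(L² + A²)) - 12 = -7*(6 - √(A² + L²)) - 12 = (-42 + 7*√(A² + L²)) - 12 = -54 + 7*√(A² + L²))
-√(49592 + p(357, 517)) = -√(49592 + (-54 + 7*√(517² + 357²))) = -√(49592 + (-54 + 7*√(267289 + 127449))) = -√(49592 + (-54 + 7*√394738)) = -√(49538 + 7*√394738)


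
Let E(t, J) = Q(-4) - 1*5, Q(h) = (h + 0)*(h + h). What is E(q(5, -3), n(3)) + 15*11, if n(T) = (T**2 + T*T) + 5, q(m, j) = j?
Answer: 192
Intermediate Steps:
Q(h) = 2*h**2 (Q(h) = h*(2*h) = 2*h**2)
n(T) = 5 + 2*T**2 (n(T) = (T**2 + T**2) + 5 = 2*T**2 + 5 = 5 + 2*T**2)
E(t, J) = 27 (E(t, J) = 2*(-4)**2 - 1*5 = 2*16 - 5 = 32 - 5 = 27)
E(q(5, -3), n(3)) + 15*11 = 27 + 15*11 = 27 + 165 = 192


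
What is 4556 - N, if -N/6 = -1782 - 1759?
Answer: -16690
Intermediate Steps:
N = 21246 (N = -6*(-1782 - 1759) = -6*(-3541) = 21246)
4556 - N = 4556 - 1*21246 = 4556 - 21246 = -16690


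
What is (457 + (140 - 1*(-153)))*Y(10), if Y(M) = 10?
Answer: 7500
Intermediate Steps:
(457 + (140 - 1*(-153)))*Y(10) = (457 + (140 - 1*(-153)))*10 = (457 + (140 + 153))*10 = (457 + 293)*10 = 750*10 = 7500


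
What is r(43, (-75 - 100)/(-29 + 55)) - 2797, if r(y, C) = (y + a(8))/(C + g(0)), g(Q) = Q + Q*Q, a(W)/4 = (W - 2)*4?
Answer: -493089/175 ≈ -2817.7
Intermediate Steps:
a(W) = -32 + 16*W (a(W) = 4*((W - 2)*4) = 4*((-2 + W)*4) = 4*(-8 + 4*W) = -32 + 16*W)
g(Q) = Q + Q**2
r(y, C) = (96 + y)/C (r(y, C) = (y + (-32 + 16*8))/(C + 0*(1 + 0)) = (y + (-32 + 128))/(C + 0*1) = (y + 96)/(C + 0) = (96 + y)/C)
r(43, (-75 - 100)/(-29 + 55)) - 2797 = (96 + 43)/(((-75 - 100)/(-29 + 55))) - 2797 = 139/(-175/26) - 2797 = -26/175*139 - 2797 = -3614/175 - 2797 = -493089/175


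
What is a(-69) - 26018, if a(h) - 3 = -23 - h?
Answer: -25969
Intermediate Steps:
a(h) = -20 - h (a(h) = 3 + (-23 - h) = -20 - h)
a(-69) - 26018 = (-20 - 1*(-69)) - 26018 = (-20 + 69) - 26018 = 49 - 26018 = -25969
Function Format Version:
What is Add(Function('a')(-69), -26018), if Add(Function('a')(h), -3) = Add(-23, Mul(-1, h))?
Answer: -25969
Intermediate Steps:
Function('a')(h) = Add(-20, Mul(-1, h)) (Function('a')(h) = Add(3, Add(-23, Mul(-1, h))) = Add(-20, Mul(-1, h)))
Add(Function('a')(-69), -26018) = Add(Add(-20, Mul(-1, -69)), -26018) = Add(Add(-20, 69), -26018) = Add(49, -26018) = -25969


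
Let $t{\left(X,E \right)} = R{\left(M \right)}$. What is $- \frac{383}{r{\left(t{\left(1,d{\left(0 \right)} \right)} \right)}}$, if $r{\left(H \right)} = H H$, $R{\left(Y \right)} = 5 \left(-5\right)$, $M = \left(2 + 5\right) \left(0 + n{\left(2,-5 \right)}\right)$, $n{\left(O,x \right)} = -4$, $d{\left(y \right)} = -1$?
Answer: $- \frac{383}{625} \approx -0.6128$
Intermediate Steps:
$M = -28$ ($M = \left(2 + 5\right) \left(0 - 4\right) = 7 \left(-4\right) = -28$)
$R{\left(Y \right)} = -25$
$t{\left(X,E \right)} = -25$
$r{\left(H \right)} = H^{2}$
$- \frac{383}{r{\left(t{\left(1,d{\left(0 \right)} \right)} \right)}} = - \frac{383}{\left(-25\right)^{2}} = - \frac{383}{625}$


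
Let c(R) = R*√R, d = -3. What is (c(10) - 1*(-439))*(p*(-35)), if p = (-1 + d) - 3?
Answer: 107555 + 2450*√10 ≈ 1.1530e+5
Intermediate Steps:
p = -7 (p = (-1 - 3) - 3 = -4 - 3 = -7)
c(R) = R^(3/2)
(c(10) - 1*(-439))*(p*(-35)) = (10^(3/2) - 1*(-439))*(-7*(-35)) = (10*√10 + 439)*245 = (439 + 10*√10)*245 = 107555 + 2450*√10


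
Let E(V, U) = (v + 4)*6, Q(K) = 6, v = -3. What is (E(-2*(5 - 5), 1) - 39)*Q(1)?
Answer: -198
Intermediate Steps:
E(V, U) = 6 (E(V, U) = (-3 + 4)*6 = 1*6 = 6)
(E(-2*(5 - 5), 1) - 39)*Q(1) = (6 - 39)*6 = -33*6 = -198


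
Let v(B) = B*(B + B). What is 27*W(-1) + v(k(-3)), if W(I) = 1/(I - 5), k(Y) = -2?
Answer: 7/2 ≈ 3.5000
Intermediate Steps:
v(B) = 2*B**2 (v(B) = B*(2*B) = 2*B**2)
W(I) = 1/(-5 + I)
27*W(-1) + v(k(-3)) = 27/(-5 - 1) + 2*(-2)**2 = 27/(-6) + 2*4 = 27*(-1/6) + 8 = -9/2 + 8 = 7/2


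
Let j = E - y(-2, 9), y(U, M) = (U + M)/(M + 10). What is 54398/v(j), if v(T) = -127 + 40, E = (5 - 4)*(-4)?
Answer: -54398/87 ≈ -625.26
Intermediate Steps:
y(U, M) = (M + U)/(10 + M)
E = -4 (E = 1*(-4) = -4)
j = -83/19 (j = -4 - (9 - 2)/(10 + 9) = -4 - 7/19 = -83/19 ≈ -4.3684)
v(T) = -87
54398/v(j) = 54398/(-87) = 54398*(-1/87) = -54398/87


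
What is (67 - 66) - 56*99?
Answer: -5543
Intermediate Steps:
(67 - 66) - 56*99 = 1 - 5544 = -5543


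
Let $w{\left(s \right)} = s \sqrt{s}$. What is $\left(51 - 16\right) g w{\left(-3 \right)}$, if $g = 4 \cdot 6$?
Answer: $- 2520 i \sqrt{3} \approx - 4364.8 i$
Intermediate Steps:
$g = 24$
$w{\left(s \right)} = s^{\frac{3}{2}}$
$\left(51 - 16\right) g w{\left(-3 \right)} = \left(51 - 16\right) 24 \left(-3\right)^{\frac{3}{2}} = 35 \cdot 24 \left(- 3 i \sqrt{3}\right) = 840 \left(- 3 i \sqrt{3}\right) = - 2520 i \sqrt{3}$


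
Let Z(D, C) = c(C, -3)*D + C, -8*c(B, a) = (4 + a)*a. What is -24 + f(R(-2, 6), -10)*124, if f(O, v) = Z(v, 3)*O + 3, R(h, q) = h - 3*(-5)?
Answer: -861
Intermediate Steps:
c(B, a) = -a*(4 + a)/8 (c(B, a) = -(4 + a)*a/8 = -a*(4 + a)/8)
R(h, q) = 15 + h (R(h, q) = h + 15 = 15 + h)
Z(D, C) = C + 3*D/8 (Z(D, C) = (-1/8*(-3)*(4 - 3))*D + C = (-1/8*(-3)*1)*D + C = 3*D/8 + C = C + 3*D/8)
f(O, v) = 3 + O*(3 + 3*v/8) (f(O, v) = (3 + 3*v/8)*O + 3 = O*(3 + 3*v/8) + 3 = 3 + O*(3 + 3*v/8))
-24 + f(R(-2, 6), -10)*124 = -24 + (3 + 3*(15 - 2)*(8 - 10)/8)*124 = -24 + (3 + (3/8)*13*(-2))*124 = -24 + (3 - 39/4)*124 = -24 - 27/4*124 = -24 - 837 = -861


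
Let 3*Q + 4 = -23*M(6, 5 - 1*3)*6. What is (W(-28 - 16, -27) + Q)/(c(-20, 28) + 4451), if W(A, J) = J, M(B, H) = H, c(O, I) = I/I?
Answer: -361/13356 ≈ -0.027029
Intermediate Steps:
c(O, I) = 1
Q = -280/3 (Q = -4/3 + (-23*(5 - 1*3)*6)/3 = -4/3 + (-23*(5 - 3)*6)/3 = -4/3 + (-46*6)/3 = -4/3 + (-23*12)/3 = -4/3 + (1/3)*(-276) = -4/3 - 92 = -280/3 ≈ -93.333)
(W(-28 - 16, -27) + Q)/(c(-20, 28) + 4451) = (-27 - 280/3)/(1 + 4451) = -361/3/4452 = -361/3*1/4452 = -361/13356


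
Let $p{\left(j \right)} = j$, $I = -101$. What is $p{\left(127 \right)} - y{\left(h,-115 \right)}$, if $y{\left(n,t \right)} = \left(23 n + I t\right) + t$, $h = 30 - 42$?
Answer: $-11097$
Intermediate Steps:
$h = -12$ ($h = 30 - 42 = -12$)
$y{\left(n,t \right)} = - 100 t + 23 n$ ($y{\left(n,t \right)} = \left(23 n - 101 t\right) + t = \left(- 101 t + 23 n\right) + t = - 100 t + 23 n$)
$p{\left(127 \right)} - y{\left(h,-115 \right)} = 127 - \left(\left(-100\right) \left(-115\right) + 23 \left(-12\right)\right) = 127 - \left(11500 - 276\right) = 127 - 11224 = -11097$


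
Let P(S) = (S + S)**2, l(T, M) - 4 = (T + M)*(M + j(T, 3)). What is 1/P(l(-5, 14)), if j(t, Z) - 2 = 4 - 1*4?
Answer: 1/87616 ≈ 1.1413e-5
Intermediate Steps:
j(t, Z) = 2 (j(t, Z) = 2 + (4 - 1*4) = 2 + (4 - 4) = 2 + 0 = 2)
l(T, M) = 4 + (2 + M)*(M + T) (l(T, M) = 4 + (T + M)*(M + 2) = 4 + (M + T)*(2 + M) = 4 + (2 + M)*(M + T))
P(S) = 4*S**2 (P(S) = (2*S)**2 = 4*S**2)
1/P(l(-5, 14)) = 1/(4*(4 + 14**2 + 2*14 + 2*(-5) + 14*(-5))**2) = 1/(4*(4 + 196 + 28 - 10 - 70)**2) = 1/(4*148**2) = 1/(4*21904) = 1/87616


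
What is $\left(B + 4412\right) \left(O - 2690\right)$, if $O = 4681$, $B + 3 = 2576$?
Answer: $13907135$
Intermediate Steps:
$B = 2573$ ($B = -3 + 2576 = 2573$)
$\left(B + 4412\right) \left(O - 2690\right) = \left(2573 + 4412\right) \left(4681 - 2690\right) = 6985 \cdot 1991 = 13907135$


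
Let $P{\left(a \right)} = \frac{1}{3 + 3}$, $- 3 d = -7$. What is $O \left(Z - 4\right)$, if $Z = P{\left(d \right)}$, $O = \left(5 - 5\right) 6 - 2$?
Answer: $\frac{23}{3} \approx 7.6667$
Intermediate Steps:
$O = -2$ ($O = 0 \cdot 6 - 2 = 0 - 2 = -2$)
$d = \frac{7}{3}$ ($d = \left(- \frac{1}{3}\right) \left(-7\right) = \frac{7}{3} \approx 2.3333$)
$P{\left(a \right)} = \frac{1}{6}$
$Z = \frac{1}{6} \approx 0.16667$
$O \left(Z - 4\right) = - 2 \left(\frac{1}{6} - 4\right) = \left(-2\right) \left(- \frac{23}{6}\right) = \frac{23}{3}$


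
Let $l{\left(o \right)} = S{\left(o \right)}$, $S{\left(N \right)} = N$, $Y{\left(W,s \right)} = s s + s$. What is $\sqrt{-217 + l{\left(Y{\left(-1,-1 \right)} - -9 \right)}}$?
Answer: $4 i \sqrt{13} \approx 14.422 i$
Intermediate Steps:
$Y{\left(W,s \right)} = s + s^{2}$ ($Y{\left(W,s \right)} = s^{2} + s = s + s^{2}$)
$l{\left(o \right)} = o$
$\sqrt{-217 + l{\left(Y{\left(-1,-1 \right)} - -9 \right)}} = \sqrt{-217 - -9} = \sqrt{-217 + \left(\left(-1\right) 0 + 9\right)} = \sqrt{-217 + \left(0 + 9\right)} = \sqrt{-217 + 9} = \sqrt{-208} = 4 i \sqrt{13}$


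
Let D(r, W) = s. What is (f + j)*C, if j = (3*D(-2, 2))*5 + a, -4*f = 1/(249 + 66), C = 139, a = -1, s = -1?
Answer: -2802379/1260 ≈ -2224.1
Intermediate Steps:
D(r, W) = -1
f = -1/1260 (f = -1/(4*(249 + 66)) = -1/4/315 = -1/4*1/315 = -1/1260 ≈ -0.00079365)
j = -16 (j = (3*(-1))*5 - 1 = -3*5 - 1 = -15 - 1 = -16)
(f + j)*C = (-1/1260 - 16)*139 = -20161/1260*139 = -2802379/1260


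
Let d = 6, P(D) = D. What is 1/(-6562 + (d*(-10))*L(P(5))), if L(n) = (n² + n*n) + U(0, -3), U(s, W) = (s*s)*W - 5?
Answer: -1/9262 ≈ -0.00010797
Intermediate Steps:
U(s, W) = -5 + W*s² (U(s, W) = s²*W - 5 = W*s² - 5 = -5 + W*s²)
L(n) = -5 + 2*n² (L(n) = (n² + n*n) + (-5 - 3*0²) = (n² + n²) + (-5 - 3*0) = 2*n² + (-5 + 0) = 2*n² - 5 = -5 + 2*n²)
1/(-6562 + (d*(-10))*L(P(5))) = 1/(-6562 + (6*(-10))*(-5 + 2*5²)) = 1/(-6562 - 60*(-5 + 2*25)) = 1/(-6562 - 60*(-5 + 50)) = 1/(-6562 - 60*45) = 1/(-6562 - 2700) = 1/(-9262) = -1/9262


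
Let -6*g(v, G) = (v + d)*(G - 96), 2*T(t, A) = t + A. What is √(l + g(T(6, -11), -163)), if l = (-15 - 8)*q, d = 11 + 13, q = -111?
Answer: √125319/6 ≈ 59.001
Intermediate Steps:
d = 24
T(t, A) = A/2 + t/2 (T(t, A) = (t + A)/2 = (A + t)/2 = A/2 + t/2)
l = 2553 (l = (-15 - 8)*(-111) = -23*(-111) = 2553)
g(v, G) = -(-96 + G)*(24 + v)/6 (g(v, G) = -(v + 24)*(G - 96)/6 = -(24 + v)*(-96 + G)/6 = -(-96 + G)*(24 + v)/6)
√(l + g(T(6, -11), -163)) = √(2553 + (384 - 4*(-163) + 16*((½)*(-11) + (½)*6) - ⅙*(-163)*((½)*(-11) + (½)*6))) = √(2553 + (384 + 652 + 16*(-11/2 + 3) - ⅙*(-163)*(-11/2 + 3))) = √(2553 + (384 + 652 + 16*(-5/2) - ⅙*(-163)*(-5/2))) = √(2553 + (384 + 652 - 40 - 815/12)) = √(2553 + 11137/12) = √(41773/12) = √125319/6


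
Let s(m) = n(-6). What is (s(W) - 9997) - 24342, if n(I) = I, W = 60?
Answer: -34345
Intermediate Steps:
s(m) = -6
(s(W) - 9997) - 24342 = (-6 - 9997) - 24342 = -10003 - 24342 = -34345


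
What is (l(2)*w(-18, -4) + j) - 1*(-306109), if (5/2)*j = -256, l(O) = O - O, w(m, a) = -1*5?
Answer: 1530033/5 ≈ 3.0601e+5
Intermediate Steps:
w(m, a) = -5
l(O) = 0
j = -512/5 (j = (2/5)*(-256) = -512/5 ≈ -102.40)
(l(2)*w(-18, -4) + j) - 1*(-306109) = (0*(-5) - 512/5) - 1*(-306109) = (0 - 512/5) + 306109 = -512/5 + 306109 = 1530033/5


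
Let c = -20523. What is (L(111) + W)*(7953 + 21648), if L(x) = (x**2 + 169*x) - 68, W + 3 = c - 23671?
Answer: -390289185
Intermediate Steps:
W = -44197 (W = -3 + (-20523 - 23671) = -3 - 44194 = -44197)
L(x) = -68 + x**2 + 169*x
(L(111) + W)*(7953 + 21648) = ((-68 + 111**2 + 169*111) - 44197)*(7953 + 21648) = ((-68 + 12321 + 18759) - 44197)*29601 = (31012 - 44197)*29601 = -13185*29601 = -390289185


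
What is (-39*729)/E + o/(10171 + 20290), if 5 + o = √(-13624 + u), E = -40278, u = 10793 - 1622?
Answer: 288611767/408969386 + I*√4453/30461 ≈ 0.7057 + 0.0021907*I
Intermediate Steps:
u = 9171
o = -5 + I*√4453 (o = -5 + √(-13624 + 9171) = -5 + √(-4453) = -5 + I*√4453 ≈ -5.0 + 66.731*I)
(-39*729)/E + o/(10171 + 20290) = -39*729/(-40278) + (-5 + I*√4453)/(10171 + 20290) = -28431*(-1/40278) + (-5 + I*√4453)/30461 = 9477/13426 + (-5 + I*√4453)*(1/30461) = 9477/13426 + (-5/30461 + I*√4453/30461) = 288611767/408969386 + I*√4453/30461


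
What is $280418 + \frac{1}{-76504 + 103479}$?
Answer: $\frac{7564275551}{26975} \approx 2.8042 \cdot 10^{5}$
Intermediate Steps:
$280418 + \frac{1}{-76504 + 103479} = 280418 + \frac{1}{26975} = \frac{7564275551}{26975}$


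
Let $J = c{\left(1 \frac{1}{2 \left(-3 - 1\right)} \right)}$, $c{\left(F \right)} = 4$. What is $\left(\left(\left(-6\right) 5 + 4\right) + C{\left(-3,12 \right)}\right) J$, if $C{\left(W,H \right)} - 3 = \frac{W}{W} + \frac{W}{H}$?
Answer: $-89$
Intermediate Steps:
$C{\left(W,H \right)} = 4 + \frac{W}{H}$ ($C{\left(W,H \right)} = 3 + \left(\frac{W}{W} + \frac{W}{H}\right) = 3 + \left(1 + \frac{W}{H}\right) = 4 + \frac{W}{H}$)
$J = 4$
$\left(\left(\left(-6\right) 5 + 4\right) + C{\left(-3,12 \right)}\right) J = \left(\left(\left(-6\right) 5 + 4\right) + \left(4 - \frac{3}{12}\right)\right) 4 = \left(\left(-30 + 4\right) + \left(4 - \frac{1}{4}\right)\right) 4 = \left(-26 + \left(4 - \frac{1}{4}\right)\right) 4 = \left(-26 + \frac{15}{4}\right) 4 = \left(- \frac{89}{4}\right) 4 = -89$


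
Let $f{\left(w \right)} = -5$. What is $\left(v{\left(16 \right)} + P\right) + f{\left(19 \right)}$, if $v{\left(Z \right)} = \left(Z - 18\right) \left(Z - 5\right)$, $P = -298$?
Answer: $-325$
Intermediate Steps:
$v{\left(Z \right)} = \left(-18 + Z\right) \left(-5 + Z\right)$
$\left(v{\left(16 \right)} + P\right) + f{\left(19 \right)} = \left(\left(90 + 16^{2} - 368\right) - 298\right) - 5 = \left(\left(90 + 256 - 368\right) - 298\right) - 5 = \left(-22 - 298\right) - 5 = -320 - 5 = -325$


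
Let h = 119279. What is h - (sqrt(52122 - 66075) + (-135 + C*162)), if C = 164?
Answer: 92846 - I*sqrt(13953) ≈ 92846.0 - 118.12*I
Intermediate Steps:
h - (sqrt(52122 - 66075) + (-135 + C*162)) = 119279 - (sqrt(52122 - 66075) + (-135 + 164*162)) = 119279 - (sqrt(-13953) + (-135 + 26568)) = 119279 - (I*sqrt(13953) + 26433) = 119279 - (26433 + I*sqrt(13953)) = 119279 + (-26433 - I*sqrt(13953)) = 92846 - I*sqrt(13953)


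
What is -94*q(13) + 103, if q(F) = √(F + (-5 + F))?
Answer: 103 - 94*√21 ≈ -327.76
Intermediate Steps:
q(F) = √(-5 + 2*F)
-94*q(13) + 103 = -94*√(-5 + 2*13) + 103 = -94*√(-5 + 26) + 103 = -94*√21 + 103 = 103 - 94*√21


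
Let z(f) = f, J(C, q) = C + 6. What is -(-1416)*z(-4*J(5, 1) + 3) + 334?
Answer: -57722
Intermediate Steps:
J(C, q) = 6 + C
-(-1416)*z(-4*J(5, 1) + 3) + 334 = -(-1416)*(-4*(6 + 5) + 3) + 334 = -(-1416)*(-4*11 + 3) + 334 = -(-1416)*(-44 + 3) + 334 = -(-1416)*(-41) + 334 = -236*246 + 334 = -58056 + 334 = -57722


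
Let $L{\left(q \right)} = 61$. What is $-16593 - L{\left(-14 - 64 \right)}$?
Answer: $-16654$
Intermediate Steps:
$-16593 - L{\left(-14 - 64 \right)} = -16593 - 61 = -16654$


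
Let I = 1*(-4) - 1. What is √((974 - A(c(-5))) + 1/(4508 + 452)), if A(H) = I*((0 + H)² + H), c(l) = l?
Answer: √1651382710/1240 ≈ 32.772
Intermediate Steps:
I = -5 (I = -4 - 1 = -5)
A(H) = -5*H - 5*H² (A(H) = -5*((0 + H)² + H) = -5*(H² + H) = -5*(H + H²) = -5*H - 5*H²)
√((974 - A(c(-5))) + 1/(4508 + 452)) = √((974 - (-5)*(-5)*(1 - 5)) + 1/(4508 + 452)) = √((974 - (-5)*(-5)*(-4)) + 1/4960) = √((974 - 1*(-100)) + 1/4960) = √((974 + 100) + 1/4960) = √(1074 + 1/4960) = √(5327041/4960) = √1651382710/1240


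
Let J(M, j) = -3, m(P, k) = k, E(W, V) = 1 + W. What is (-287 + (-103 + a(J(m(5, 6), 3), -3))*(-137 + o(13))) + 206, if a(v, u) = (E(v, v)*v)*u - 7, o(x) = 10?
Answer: 16175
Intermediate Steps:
a(v, u) = -7 + u*v*(1 + v) (a(v, u) = ((1 + v)*v)*u - 7 = (v*(1 + v))*u - 7 = u*v*(1 + v) - 7 = -7 + u*v*(1 + v))
(-287 + (-103 + a(J(m(5, 6), 3), -3))*(-137 + o(13))) + 206 = (-287 + (-103 + (-7 - 3*(-3)*(1 - 3)))*(-137 + 10)) + 206 = (-287 + (-103 + (-7 - 3*(-3)*(-2)))*(-127)) + 206 = (-287 + (-103 + (-7 - 18))*(-127)) + 206 = (-287 + (-103 - 25)*(-127)) + 206 = (-287 - 128*(-127)) + 206 = (-287 + 16256) + 206 = 15969 + 206 = 16175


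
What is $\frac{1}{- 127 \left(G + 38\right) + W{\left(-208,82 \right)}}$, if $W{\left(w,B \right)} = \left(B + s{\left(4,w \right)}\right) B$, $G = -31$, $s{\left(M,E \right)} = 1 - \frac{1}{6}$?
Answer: $\frac{3}{17710} \approx 0.0001694$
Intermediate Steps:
$s{\left(M,E \right)} = \frac{5}{6}$ ($s{\left(M,E \right)} = 1 - \frac{1}{6} = \frac{5}{6}$)
$W{\left(w,B \right)} = B \left(\frac{5}{6} + B\right)$ ($W{\left(w,B \right)} = \left(B + \frac{5}{6}\right) B = \left(\frac{5}{6} + B\right) B = B \left(\frac{5}{6} + B\right)$)
$\frac{1}{- 127 \left(G + 38\right) + W{\left(-208,82 \right)}} = \frac{1}{- 127 \left(-31 + 38\right) + \frac{1}{6} \cdot 82 \left(5 + 6 \cdot 82\right)} = \frac{1}{\left(-127\right) 7 + \frac{1}{6} \cdot 82 \left(5 + 492\right)} = \frac{1}{-889 + \frac{1}{6} \cdot 82 \cdot 497} = \frac{1}{-889 + \frac{20377}{3}} = \frac{1}{\frac{17710}{3}} = \frac{3}{17710}$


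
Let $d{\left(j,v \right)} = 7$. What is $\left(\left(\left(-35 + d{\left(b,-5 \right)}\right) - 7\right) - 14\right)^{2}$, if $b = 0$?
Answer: $2401$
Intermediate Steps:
$\left(\left(\left(-35 + d{\left(b,-5 \right)}\right) - 7\right) - 14\right)^{2} = \left(\left(\left(-35 + 7\right) - 7\right) - 14\right)^{2} = \left(\left(-28 - 7\right) - 14\right)^{2} = \left(-35 - 14\right)^{2} = \left(-49\right)^{2} = 2401$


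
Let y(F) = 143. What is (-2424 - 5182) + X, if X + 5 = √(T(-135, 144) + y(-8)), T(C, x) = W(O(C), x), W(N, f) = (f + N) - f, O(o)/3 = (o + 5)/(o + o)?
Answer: -7611 + 10*√13/3 ≈ -7599.0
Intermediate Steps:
O(o) = 3*(5 + o)/(2*o) (O(o) = 3*((o + 5)/(o + o)) = 3*((5 + o)/((2*o))) = 3*((5 + o)*(1/(2*o))) = 3*((5 + o)/(2*o)) = 3*(5 + o)/(2*o))
W(N, f) = N (W(N, f) = (N + f) - f = N)
T(C, x) = 3*(5 + C)/(2*C)
X = -5 + 10*√13/3 (X = -5 + √((3/2)*(5 - 135)/(-135) + 143) = -5 + √((3/2)*(-1/135)*(-130) + 143) = -5 + √(13/9 + 143) = -5 + √(1300/9) = -5 + 10*√13/3 ≈ 7.0185)
(-2424 - 5182) + X = (-2424 - 5182) + (-5 + 10*√13/3) = -7606 + (-5 + 10*√13/3) = -7611 + 10*√13/3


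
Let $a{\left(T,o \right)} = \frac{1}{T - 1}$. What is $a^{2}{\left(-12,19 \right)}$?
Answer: $\frac{1}{169} \approx 0.0059172$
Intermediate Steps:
$a{\left(T,o \right)} = \frac{1}{-1 + T}$
$a^{2}{\left(-12,19 \right)} = \left(\frac{1}{-1 - 12}\right)^{2} = \left(\frac{1}{-13}\right)^{2} = \left(- \frac{1}{13}\right)^{2} = \frac{1}{169}$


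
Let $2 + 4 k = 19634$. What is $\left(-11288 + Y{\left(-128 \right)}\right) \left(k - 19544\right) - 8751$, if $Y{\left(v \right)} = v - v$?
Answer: $165202417$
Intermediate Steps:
$Y{\left(v \right)} = 0$
$k = 4908$ ($k = - \frac{1}{2} + \frac{1}{4} \cdot 19634 = - \frac{1}{2} + \frac{9817}{2} = 4908$)
$\left(-11288 + Y{\left(-128 \right)}\right) \left(k - 19544\right) - 8751 = \left(-11288 + 0\right) \left(4908 - 19544\right) - 8751 = \left(-11288\right) \left(-14636\right) - 8751 = 165211168 - 8751 = 165202417$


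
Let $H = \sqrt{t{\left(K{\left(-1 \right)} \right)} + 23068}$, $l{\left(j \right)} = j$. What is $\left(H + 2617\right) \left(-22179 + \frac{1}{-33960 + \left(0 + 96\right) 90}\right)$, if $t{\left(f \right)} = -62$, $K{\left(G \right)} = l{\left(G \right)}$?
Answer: $- \frac{1469634659377}{25320} - \frac{561572281 \sqrt{23006}}{25320} \approx -6.1406 \cdot 10^{7}$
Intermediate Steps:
$K{\left(G \right)} = G$
$H = \sqrt{23006}$ ($H = \sqrt{-62 + 23068} = \sqrt{23006} \approx 151.68$)
$\left(H + 2617\right) \left(-22179 + \frac{1}{-33960 + \left(0 + 96\right) 90}\right) = \left(\sqrt{23006} + 2617\right) \left(-22179 + \frac{1}{-33960 + \left(0 + 96\right) 90}\right) = \left(2617 + \sqrt{23006}\right) \left(-22179 + \frac{1}{-33960 + 96 \cdot 90}\right) = \left(2617 + \sqrt{23006}\right) \left(-22179 + \frac{1}{-33960 + 8640}\right) = \left(2617 + \sqrt{23006}\right) \left(-22179 + \frac{1}{-25320}\right) = \left(2617 + \sqrt{23006}\right) \left(-22179 - \frac{1}{25320}\right) = \left(2617 + \sqrt{23006}\right) \left(- \frac{561572281}{25320}\right) = - \frac{1469634659377}{25320} - \frac{561572281 \sqrt{23006}}{25320}$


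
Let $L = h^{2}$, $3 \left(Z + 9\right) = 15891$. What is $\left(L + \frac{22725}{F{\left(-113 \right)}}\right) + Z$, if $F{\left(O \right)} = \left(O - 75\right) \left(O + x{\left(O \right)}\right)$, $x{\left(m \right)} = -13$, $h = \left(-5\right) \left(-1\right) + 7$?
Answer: $\frac{14299549}{2632} \approx 5433.0$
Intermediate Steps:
$h = 12$ ($h = 5 + 7 = 12$)
$Z = 5288$ ($Z = -9 + \frac{1}{3} \cdot 15891 = -9 + 5297 = 5288$)
$L = 144$ ($L = 12^{2} = 144$)
$F{\left(O \right)} = \left(-75 + O\right) \left(-13 + O\right)$ ($F{\left(O \right)} = \left(O - 75\right) \left(O - 13\right) = \left(-75 + O\right) \left(-13 + O\right)$)
$\left(L + \frac{22725}{F{\left(-113 \right)}}\right) + Z = \left(144 + \frac{22725}{975 + \left(-113\right)^{2} - -9944}\right) + 5288 = \left(144 + \frac{22725}{975 + 12769 + 9944}\right) + 5288 = \left(144 + \frac{22725}{23688}\right) + 5288 = \left(144 + 22725 \cdot \frac{1}{23688}\right) + 5288 = \left(144 + \frac{2525}{2632}\right) + 5288 = \frac{381533}{2632} + 5288 = \frac{14299549}{2632}$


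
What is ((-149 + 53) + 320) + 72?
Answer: 296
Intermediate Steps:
((-149 + 53) + 320) + 72 = (-96 + 320) + 72 = 224 + 72 = 296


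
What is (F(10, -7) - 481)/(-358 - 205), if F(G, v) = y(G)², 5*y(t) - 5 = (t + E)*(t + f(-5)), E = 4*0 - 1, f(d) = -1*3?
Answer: 7401/14075 ≈ 0.52583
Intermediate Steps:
f(d) = -3
E = -1 (E = 0 - 1 = -1)
y(t) = 1 + (-1 + t)*(-3 + t)/5 (y(t) = 1 + ((t - 1)*(t - 3))/5 = 1 + ((-1 + t)*(-3 + t))/5 = 1 + (-1 + t)*(-3 + t)/5)
F(G, v) = (8/5 - 4*G/5 + G²/5)²
(F(10, -7) - 481)/(-358 - 205) = ((8 + 10² - 4*10)²/25 - 481)/(-358 - 205) = ((8 + 100 - 40)²/25 - 481)/(-563) = ((1/25)*68² - 481)*(-1/563) = ((1/25)*4624 - 481)*(-1/563) = (4624/25 - 481)*(-1/563) = -7401/25*(-1/563) = 7401/14075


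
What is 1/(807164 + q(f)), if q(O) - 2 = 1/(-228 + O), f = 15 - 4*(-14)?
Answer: 157/126725061 ≈ 1.2389e-6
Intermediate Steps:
f = 71 (f = 15 + 56 = 71)
q(O) = 2 + 1/(-228 + O)
1/(807164 + q(f)) = 1/(807164 + (-455 + 2*71)/(-228 + 71)) = 1/(807164 + (-455 + 142)/(-157)) = 1/(807164 - 1/157*(-313)) = 1/(807164 + 313/157) = 1/(126725061/157) = 157/126725061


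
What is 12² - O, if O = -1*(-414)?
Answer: -270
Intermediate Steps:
O = 414
12² - O = 12² - 1*414 = 144 - 414 = -270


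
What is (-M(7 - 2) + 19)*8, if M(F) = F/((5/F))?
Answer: 112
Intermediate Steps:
M(F) = F²/5 (M(F) = F*(F/5) = F²/5)
(-M(7 - 2) + 19)*8 = (-(7 - 2)²/5 + 19)*8 = (-5²/5 + 19)*8 = (-25/5 + 19)*8 = (-1*5 + 19)*8 = (-5 + 19)*8 = 14*8 = 112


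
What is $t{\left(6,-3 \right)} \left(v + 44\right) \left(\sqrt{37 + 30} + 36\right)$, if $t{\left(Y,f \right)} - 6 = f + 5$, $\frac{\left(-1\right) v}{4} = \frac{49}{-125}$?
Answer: $\frac{1640448}{125} + \frac{45568 \sqrt{67}}{125} \approx 16108.0$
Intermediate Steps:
$v = \frac{196}{125}$ ($v = - 4 \frac{49}{-125} = - 4 \cdot 49 \left(- \frac{1}{125}\right) = \left(-4\right) \left(- \frac{49}{125}\right) = \frac{196}{125} \approx 1.568$)
$t{\left(Y,f \right)} = 11 + f$ ($t{\left(Y,f \right)} = 6 + \left(f + 5\right) = 6 + \left(5 + f\right) = 11 + f$)
$t{\left(6,-3 \right)} \left(v + 44\right) \left(\sqrt{37 + 30} + 36\right) = \left(11 - 3\right) \left(\frac{196}{125} + 44\right) \left(\sqrt{37 + 30} + 36\right) = 8 \frac{5696 \left(\sqrt{67} + 36\right)}{125} = 8 \frac{5696 \left(36 + \sqrt{67}\right)}{125} = 8 \left(\frac{205056}{125} + \frac{5696 \sqrt{67}}{125}\right) = \frac{1640448}{125} + \frac{45568 \sqrt{67}}{125}$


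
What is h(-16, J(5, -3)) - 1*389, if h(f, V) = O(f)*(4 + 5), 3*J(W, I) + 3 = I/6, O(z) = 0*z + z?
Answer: -533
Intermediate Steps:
O(z) = z (O(z) = 0 + z = z)
J(W, I) = -1 + I/18 (J(W, I) = -1 + (I/6)/3 = -1 + I/18)
h(f, V) = 9*f (h(f, V) = f*(4 + 5) = f*9 = 9*f)
h(-16, J(5, -3)) - 1*389 = 9*(-16) - 1*389 = -144 - 389 = -533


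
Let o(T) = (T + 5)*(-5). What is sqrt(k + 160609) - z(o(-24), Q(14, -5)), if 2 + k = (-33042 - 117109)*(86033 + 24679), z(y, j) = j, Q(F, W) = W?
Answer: 5 + I*sqrt(16623356905) ≈ 5.0 + 1.2893e+5*I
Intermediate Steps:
o(T) = -25 - 5*T (o(T) = (5 + T)*(-5) = -25 - 5*T)
k = -16623517514 (k = -2 + (-33042 - 117109)*(86033 + 24679) = -2 - 150151*110712 = -2 - 16623517512 = -16623517514)
sqrt(k + 160609) - z(o(-24), Q(14, -5)) = sqrt(-16623517514 + 160609) - 1*(-5) = sqrt(-16623356905) + 5 = I*sqrt(16623356905) + 5 = 5 + I*sqrt(16623356905)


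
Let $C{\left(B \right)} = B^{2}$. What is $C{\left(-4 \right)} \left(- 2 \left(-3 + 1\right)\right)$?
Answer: $64$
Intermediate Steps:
$C{\left(-4 \right)} \left(- 2 \left(-3 + 1\right)\right) = \left(-4\right)^{2} \left(- 2 \left(-3 + 1\right)\right) = 16 \left(\left(-2\right) \left(-2\right)\right) = 16 \cdot 4 = 64$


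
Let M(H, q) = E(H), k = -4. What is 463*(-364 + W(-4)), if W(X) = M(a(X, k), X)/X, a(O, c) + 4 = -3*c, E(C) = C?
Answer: -169458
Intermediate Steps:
a(O, c) = -4 - 3*c
M(H, q) = H
W(X) = 8/X (W(X) = (-4 - 3*(-4))/X = (-4 + 12)/X = 8/X)
463*(-364 + W(-4)) = 463*(-364 + 8/(-4)) = 463*(-364 + 8*(-1/4)) = 463*(-364 - 2) = 463*(-366) = -169458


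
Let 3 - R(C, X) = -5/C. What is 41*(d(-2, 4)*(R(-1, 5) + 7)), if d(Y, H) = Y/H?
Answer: -205/2 ≈ -102.50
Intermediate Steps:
R(C, X) = 3 + 5/C (R(C, X) = 3 - (-5)/C = 3 + 5/C)
41*(d(-2, 4)*(R(-1, 5) + 7)) = 41*((-2/4)*((3 + 5/(-1)) + 7)) = 41*((-2*1/4)*((3 + 5*(-1)) + 7)) = 41*(-((3 - 5) + 7)/2) = 41*(-(-2 + 7)/2) = 41*(-1/2*5) = 41*(-5/2) = -205/2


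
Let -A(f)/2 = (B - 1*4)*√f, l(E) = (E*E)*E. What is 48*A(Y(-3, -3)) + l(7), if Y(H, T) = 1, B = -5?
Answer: 1207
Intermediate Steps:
l(E) = E³ (l(E) = E²*E = E³)
A(f) = 18*√f (A(f) = -2*(-5 - 1*4)*√f = -2*(-5 - 4)*√f = -(-18)*√f = 18*√f)
48*A(Y(-3, -3)) + l(7) = 48*(18*√1) + 7³ = 48*(18*1) + 343 = 48*18 + 343 = 864 + 343 = 1207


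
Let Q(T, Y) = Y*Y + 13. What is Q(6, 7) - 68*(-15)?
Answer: 1082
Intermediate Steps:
Q(T, Y) = 13 + Y² (Q(T, Y) = Y² + 13 = 13 + Y²)
Q(6, 7) - 68*(-15) = (13 + 7²) - 68*(-15) = (13 + 49) + 1020 = 62 + 1020 = 1082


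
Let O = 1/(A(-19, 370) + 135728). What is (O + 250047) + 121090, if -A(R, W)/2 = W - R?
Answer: 50084938151/134950 ≈ 3.7114e+5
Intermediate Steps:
A(R, W) = -2*W + 2*R (A(R, W) = -2*(W - R) = -2*W + 2*R)
O = 1/134950 (O = 1/((-2*370 + 2*(-19)) + 135728) = 1/((-740 - 38) + 135728) = 1/(-778 + 135728) = 1/134950 ≈ 7.4102e-6)
(O + 250047) + 121090 = (1/134950 + 250047) + 121090 = 33743842651/134950 + 121090 = 50084938151/134950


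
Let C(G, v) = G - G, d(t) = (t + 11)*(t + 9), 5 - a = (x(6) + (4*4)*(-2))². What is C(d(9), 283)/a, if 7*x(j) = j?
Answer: 0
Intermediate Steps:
x(j) = j/7
a = -47279/49 (a = 5 - ((⅐)*6 + (4*4)*(-2))² = 5 - (6/7 + 16*(-2))² = 5 - (6/7 - 32)² = 5 - (-218/7)² = 5 - 1*47524/49 = 5 - 47524/49 = -47279/49 ≈ -964.88)
d(t) = (9 + t)*(11 + t) (d(t) = (11 + t)*(9 + t) = (9 + t)*(11 + t))
C(G, v) = 0
C(d(9), 283)/a = 0/(-47279/49) = 0*(-49/47279) = 0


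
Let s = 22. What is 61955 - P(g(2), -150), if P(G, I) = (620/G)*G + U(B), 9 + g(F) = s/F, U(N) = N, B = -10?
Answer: 61345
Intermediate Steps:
g(F) = -9 + 22/F
P(G, I) = 610 (P(G, I) = (620/G)*G - 10 = 620 - 10 = 610)
61955 - P(g(2), -150) = 61955 - 1*610 = 61955 - 610 = 61345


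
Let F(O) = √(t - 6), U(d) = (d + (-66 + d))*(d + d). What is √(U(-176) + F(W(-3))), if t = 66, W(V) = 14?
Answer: √(147136 + 2*√15) ≈ 383.59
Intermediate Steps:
U(d) = 2*d*(-66 + 2*d) (U(d) = (-66 + 2*d)*(2*d) = 2*d*(-66 + 2*d))
F(O) = 2*√15 (F(O) = √(66 - 6) = √60 = 2*√15)
√(U(-176) + F(W(-3))) = √(4*(-176)*(-33 - 176) + 2*√15) = √(4*(-176)*(-209) + 2*√15) = √(147136 + 2*√15)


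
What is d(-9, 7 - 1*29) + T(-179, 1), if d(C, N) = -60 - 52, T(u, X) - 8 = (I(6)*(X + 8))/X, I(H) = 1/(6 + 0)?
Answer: -205/2 ≈ -102.50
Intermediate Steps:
I(H) = ⅙ (I(H) = 1/6 = ⅙)
T(u, X) = 8 + (4/3 + X/6)/X (T(u, X) = 8 + ((X + 8)/6)/X = 8 + ((8 + X)/6)/X = 8 + (4/3 + X/6)/X)
d(C, N) = -112
d(-9, 7 - 1*29) + T(-179, 1) = -112 + (⅙)*(8 + 49*1)/1 = -112 + (⅙)*1*(8 + 49) = -112 + (⅙)*1*57 = -112 + 19/2 = -205/2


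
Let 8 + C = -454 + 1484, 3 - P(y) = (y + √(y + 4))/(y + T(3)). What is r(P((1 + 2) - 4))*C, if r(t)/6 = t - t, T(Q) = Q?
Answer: 0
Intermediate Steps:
P(y) = 3 - (y + √(4 + y))/(3 + y) (P(y) = 3 - (y + √(y + 4))/(y + 3) = 3 - (y + √(4 + y))/(3 + y))
C = 1022 (C = -8 + (-454 + 1484) = -8 + 1030 = 1022)
r(t) = 0 (r(t) = 6*(t - t) = 6*0 = 0)
r(P((1 + 2) - 4))*C = 0*1022 = 0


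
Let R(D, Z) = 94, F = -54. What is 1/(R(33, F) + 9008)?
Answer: 1/9102 ≈ 0.00010987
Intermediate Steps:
1/(R(33, F) + 9008) = 1/(94 + 9008) = 1/9102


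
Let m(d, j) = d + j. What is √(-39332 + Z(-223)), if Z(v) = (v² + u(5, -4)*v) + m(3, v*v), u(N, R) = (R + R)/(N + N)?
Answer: √1507685/5 ≈ 245.58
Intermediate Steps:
u(N, R) = R/N (u(N, R) = (2*R)/((2*N)) = (2*R)*(1/(2*N)) = R/N)
Z(v) = 3 + 2*v² - 4*v/5 (Z(v) = (v² + (-4/5)*v) + (3 + v*v) = (v² + (-4*⅕)*v) + (3 + v²) = (v² - 4*v/5) + (3 + v²) = 3 + 2*v² - 4*v/5)
√(-39332 + Z(-223)) = √(-39332 + (3 + 2*(-223)² - ⅘*(-223))) = √(-39332 + (3 + 2*49729 + 892/5)) = √(-39332 + (3 + 99458 + 892/5)) = √(-39332 + 498197/5) = √(301537/5) = √1507685/5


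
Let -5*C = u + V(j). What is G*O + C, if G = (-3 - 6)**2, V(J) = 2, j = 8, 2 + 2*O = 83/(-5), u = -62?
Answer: -7413/10 ≈ -741.30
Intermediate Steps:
O = -93/10 (O = -1 + (83/(-5))/2 = -1 + (83*(-1/5))/2 = -1 + (1/2)*(-83/5) = -1 - 83/10 = -93/10 ≈ -9.3000)
G = 81 (G = (-9)**2 = 81)
C = 12 (C = -(-62 + 2)/5 = -1/5*(-60) = 12)
G*O + C = 81*(-93/10) + 12 = -7533/10 + 12 = -7413/10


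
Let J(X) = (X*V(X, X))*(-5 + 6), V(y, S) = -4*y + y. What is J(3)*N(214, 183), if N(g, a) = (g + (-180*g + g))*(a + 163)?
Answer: 355855464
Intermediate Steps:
V(y, S) = -3*y
N(g, a) = -178*g*(163 + a) (N(g, a) = (g - 179*g)*(163 + a) = (-178*g)*(163 + a) = -178*g*(163 + a))
J(X) = -3*X² (J(X) = (X*(-3*X))*(-5 + 6) = -3*X²*1 = -3*X²)
J(3)*N(214, 183) = (-3*3²)*(-178*214*(163 + 183)) = (-3*9)*(-178*214*346) = -27*(-13179832) = 355855464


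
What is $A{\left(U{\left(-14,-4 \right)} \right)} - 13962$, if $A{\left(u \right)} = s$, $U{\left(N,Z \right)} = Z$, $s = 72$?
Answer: $-13890$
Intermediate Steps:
$A{\left(u \right)} = 72$
$A{\left(U{\left(-14,-4 \right)} \right)} - 13962 = 72 - 13962 = -13890$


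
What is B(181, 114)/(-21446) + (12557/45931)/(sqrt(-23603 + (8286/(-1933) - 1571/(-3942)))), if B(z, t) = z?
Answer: -181/21446 - 37671*I*sqrt(152297642048778258)/8262150768723037 ≈ -0.0084398 - 0.0017793*I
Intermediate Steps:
B(181, 114)/(-21446) + (12557/45931)/(sqrt(-23603 + (8286/(-1933) - 1571/(-3942)))) = 181/(-21446) + (12557/45931)/(sqrt(-23603 + (8286/(-1933) - 1571/(-3942)))) = 181*(-1/21446) + (12557*(1/45931))/(sqrt(-23603 + (8286*(-1/1933) - 1571*(-1/3942)))) = -181/21446 + 12557/(45931*(sqrt(-23603 + (-8286/1933 + 1571/3942)))) = -181/21446 + 12557/(45931*(sqrt(-23603 - 29626669/7619886))) = -181/21446 + 12557/(45931*(sqrt(-179881795927/7619886))) = -181/21446 + 12557/(45931*((I*sqrt(152297642048778258)/2539962))) = -181/21446 + 12557*(-3*I*sqrt(152297642048778258)/179881795927)/45931 = -181/21446 - 37671*I*sqrt(152297642048778258)/8262150768723037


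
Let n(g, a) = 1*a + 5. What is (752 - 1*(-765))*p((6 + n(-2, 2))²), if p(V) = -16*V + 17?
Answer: -4076179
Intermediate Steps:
n(g, a) = 5 + a (n(g, a) = a + 5 = 5 + a)
p(V) = 17 - 16*V
(752 - 1*(-765))*p((6 + n(-2, 2))²) = (752 - 1*(-765))*(17 - 16*(6 + (5 + 2))²) = (752 + 765)*(17 - 16*(6 + 7)²) = 1517*(17 - 16*13²) = 1517*(17 - 16*169) = 1517*(17 - 2704) = 1517*(-2687) = -4076179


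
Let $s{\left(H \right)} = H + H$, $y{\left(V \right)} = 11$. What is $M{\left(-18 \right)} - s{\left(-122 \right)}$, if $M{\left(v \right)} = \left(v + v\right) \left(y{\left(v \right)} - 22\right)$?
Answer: $640$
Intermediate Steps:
$M{\left(v \right)} = - 22 v$ ($M{\left(v \right)} = \left(v + v\right) \left(11 - 22\right) = 2 v \left(-11\right) = - 22 v$)
$s{\left(H \right)} = 2 H$
$M{\left(-18 \right)} - s{\left(-122 \right)} = \left(-22\right) \left(-18\right) - 2 \left(-122\right) = 396 - -244 = 396 + 244 = 640$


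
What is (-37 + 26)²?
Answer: 121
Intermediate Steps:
(-37 + 26)² = (-11)² = 121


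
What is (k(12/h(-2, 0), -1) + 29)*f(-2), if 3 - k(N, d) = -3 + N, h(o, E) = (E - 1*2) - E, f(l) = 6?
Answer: 246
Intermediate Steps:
h(o, E) = -2 (h(o, E) = (E - 2) - E = (-2 + E) - E = -2)
k(N, d) = 6 - N (k(N, d) = 3 - (-3 + N) = 3 + (3 - N) = 6 - N)
(k(12/h(-2, 0), -1) + 29)*f(-2) = ((6 - 12/(-2)) + 29)*6 = ((6 - 12*(-1)/2) + 29)*6 = ((6 - 1*(-6)) + 29)*6 = ((6 + 6) + 29)*6 = (12 + 29)*6 = 41*6 = 246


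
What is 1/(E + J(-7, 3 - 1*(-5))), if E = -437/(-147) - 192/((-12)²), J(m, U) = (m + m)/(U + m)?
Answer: -147/1817 ≈ -0.080903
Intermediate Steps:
J(m, U) = 2*m/(U + m) (J(m, U) = (2*m)/(U + m) = 2*m/(U + m))
E = 241/147 (E = -437*(-1/147) - 192/144 = 437/147 - 192*1/144 = 437/147 - 4/3 = 241/147 ≈ 1.6395)
1/(E + J(-7, 3 - 1*(-5))) = 1/(241/147 + 2*(-7)/((3 - 1*(-5)) - 7)) = 1/(241/147 + 2*(-7)/((3 + 5) - 7)) = 1/(241/147 + 2*(-7)/(8 - 7)) = 1/(241/147 + 2*(-7)/1) = 1/(241/147 + 2*(-7)*1) = 1/(241/147 - 14) = 1/(-1817/147) = -147/1817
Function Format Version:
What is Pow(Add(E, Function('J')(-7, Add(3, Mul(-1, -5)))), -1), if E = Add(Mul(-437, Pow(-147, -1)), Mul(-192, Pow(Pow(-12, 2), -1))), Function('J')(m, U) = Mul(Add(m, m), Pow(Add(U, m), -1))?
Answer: Rational(-147, 1817) ≈ -0.080903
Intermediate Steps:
Function('J')(m, U) = Mul(2, m, Pow(Add(U, m), -1)) (Function('J')(m, U) = Mul(Mul(2, m), Pow(Add(U, m), -1)) = Mul(2, m, Pow(Add(U, m), -1)))
E = Rational(241, 147) (E = Add(Mul(-437, Rational(-1, 147)), Mul(-192, Pow(144, -1))) = Add(Rational(437, 147), Mul(-192, Rational(1, 144))) = Add(Rational(437, 147), Rational(-4, 3)) = Rational(241, 147) ≈ 1.6395)
Pow(Add(E, Function('J')(-7, Add(3, Mul(-1, -5)))), -1) = Pow(Add(Rational(241, 147), Mul(2, -7, Pow(Add(Add(3, Mul(-1, -5)), -7), -1))), -1) = Pow(Add(Rational(241, 147), Mul(2, -7, Pow(Add(Add(3, 5), -7), -1))), -1) = Pow(Add(Rational(241, 147), Mul(2, -7, Pow(Add(8, -7), -1))), -1) = Pow(Add(Rational(241, 147), Mul(2, -7, Pow(1, -1))), -1) = Pow(Add(Rational(241, 147), Mul(2, -7, 1)), -1) = Pow(Add(Rational(241, 147), -14), -1) = Pow(Rational(-1817, 147), -1) = Rational(-147, 1817)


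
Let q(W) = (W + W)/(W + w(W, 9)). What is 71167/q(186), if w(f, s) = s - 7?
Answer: 3344849/93 ≈ 35966.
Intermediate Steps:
w(f, s) = -7 + s
q(W) = 2*W/(2 + W) (q(W) = (W + W)/(W + (-7 + 9)) = (2*W)/(W + 2) = (2*W)/(2 + W) = 2*W/(2 + W))
71167/q(186) = 71167/((2*186/(2 + 186))) = 71167/((2*186/188)) = 71167/((2*186*(1/188))) = 71167/(93/47) = 71167*(47/93) = 3344849/93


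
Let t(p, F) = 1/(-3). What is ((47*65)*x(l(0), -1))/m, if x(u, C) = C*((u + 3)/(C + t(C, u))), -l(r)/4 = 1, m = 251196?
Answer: -3055/334928 ≈ -0.0091214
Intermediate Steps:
l(r) = -4 (l(r) = -4*1 = -4)
t(p, F) = -⅓
x(u, C) = C*(3 + u)/(-⅓ + C) (x(u, C) = C*((u + 3)/(C - ⅓)) = C*((3 + u)/(-⅓ + C)) = C*(3 + u)/(-⅓ + C))
((47*65)*x(l(0), -1))/m = ((47*65)*(3*(-1)*(3 - 4)/(-1 + 3*(-1))))/251196 = (3055*(3*(-1)*(-1)/(-1 - 3)))*(1/251196) = (3055*(3*(-1)*(-1)/(-4)))*(1/251196) = (3055*(3*(-1)*(-¼)*(-1)))*(1/251196) = (3055*(-¾))*(1/251196) = -9165/4*1/251196 = -3055/334928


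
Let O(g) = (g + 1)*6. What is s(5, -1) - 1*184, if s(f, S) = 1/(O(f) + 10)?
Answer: -8463/46 ≈ -183.98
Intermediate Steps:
O(g) = 6 + 6*g (O(g) = (1 + g)*6 = 6 + 6*g)
s(f, S) = 1/(16 + 6*f) (s(f, S) = 1/((6 + 6*f) + 10) = 1/(16 + 6*f))
s(5, -1) - 1*184 = 1/(2*(8 + 3*5)) - 1*184 = 1/(2*(8 + 15)) - 184 = (½)/23 - 184 = (½)*(1/23) - 184 = 1/46 - 184 = -8463/46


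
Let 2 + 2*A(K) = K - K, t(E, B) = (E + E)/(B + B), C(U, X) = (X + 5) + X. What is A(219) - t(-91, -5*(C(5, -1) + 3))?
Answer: -121/30 ≈ -4.0333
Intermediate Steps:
C(U, X) = 5 + 2*X (C(U, X) = (5 + X) + X = 5 + 2*X)
t(E, B) = E/B (t(E, B) = (2*E)/((2*B)) = (2*E)*(1/(2*B)) = E/B)
A(K) = -1 (A(K) = -1 + (K - K)/2 = -1 + (½)*0 = -1 + 0 = -1)
A(219) - t(-91, -5*(C(5, -1) + 3)) = -1 - (-91)/((-5*((5 + 2*(-1)) + 3))) = -1 - (-91)/((-5*((5 - 2) + 3))) = -1 - (-91)/((-5*(3 + 3))) = -1 - (-91)/((-5*6)) = -1 - (-91)/(-30) = -1 - (-91)*(-1)/30 = -1 - 1*91/30 = -1 - 91/30 = -121/30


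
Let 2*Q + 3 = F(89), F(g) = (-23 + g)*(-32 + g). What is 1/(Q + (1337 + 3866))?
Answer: 2/14165 ≈ 0.00014119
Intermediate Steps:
F(g) = (-32 + g)*(-23 + g)
Q = 3759/2 (Q = -3/2 + (736 + 89² - 55*89)/2 = -3/2 + (736 + 7921 - 4895)/2 = -3/2 + (½)*3762 = -3/2 + 1881 = 3759/2 ≈ 1879.5)
1/(Q + (1337 + 3866)) = 1/(3759/2 + (1337 + 3866)) = 1/(3759/2 + 5203) = 1/(14165/2) = 2/14165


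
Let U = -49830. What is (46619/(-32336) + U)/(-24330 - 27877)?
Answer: 1611349499/1688165552 ≈ 0.95450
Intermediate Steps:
(46619/(-32336) + U)/(-24330 - 27877) = (46619/(-32336) - 49830)/(-24330 - 27877) = (46619*(-1/32336) - 49830)/(-52207) = (-46619/32336 - 49830)*(-1/52207) = -1611349499/32336*(-1/52207) = 1611349499/1688165552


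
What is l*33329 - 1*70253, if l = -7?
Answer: -303556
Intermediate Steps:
l*33329 - 1*70253 = -7*33329 - 1*70253 = -233303 - 70253 = -303556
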